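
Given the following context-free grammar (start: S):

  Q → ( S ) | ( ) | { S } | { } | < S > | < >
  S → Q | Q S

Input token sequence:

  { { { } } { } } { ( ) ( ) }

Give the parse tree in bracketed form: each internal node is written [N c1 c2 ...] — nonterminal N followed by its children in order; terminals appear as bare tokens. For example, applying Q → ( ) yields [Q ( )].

[S [Q { [S [Q { [S [Q { }]] }] [S [Q { }]]] }] [S [Q { [S [Q ( )] [S [Q ( )]]] }]]]

S
Q S
{ S } S
{ Q S } S
{ { S } S } S
{ { Q } S } S
{ { { } } S } S
{ { { } } Q } S
{ { { } } { } } S
{ { { } } { } } Q
{ { { } } { } } { S }
{ { { } } { } } { Q S }
{ { { } } { } } { ( ) S }
{ { { } } { } } { ( ) Q }
{ { { } } { } } { ( ) ( ) }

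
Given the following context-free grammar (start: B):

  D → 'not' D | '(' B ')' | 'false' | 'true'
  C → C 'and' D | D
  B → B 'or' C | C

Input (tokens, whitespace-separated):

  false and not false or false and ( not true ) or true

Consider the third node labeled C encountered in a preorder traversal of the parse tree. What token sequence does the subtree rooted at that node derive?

[B [B [B [C [C [D false]] and [D not [D false]]]] or [C [C [D false]] and [D ( [B [C [D not [D true]]]] )]]] or [C [D true]]]

false and ( not true )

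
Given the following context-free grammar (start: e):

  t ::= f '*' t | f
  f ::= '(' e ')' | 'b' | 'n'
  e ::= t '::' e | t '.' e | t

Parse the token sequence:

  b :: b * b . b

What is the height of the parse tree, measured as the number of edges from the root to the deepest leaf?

5

[e [t [f b]] :: [e [t [f b] * [t [f b]]] . [e [t [f b]]]]]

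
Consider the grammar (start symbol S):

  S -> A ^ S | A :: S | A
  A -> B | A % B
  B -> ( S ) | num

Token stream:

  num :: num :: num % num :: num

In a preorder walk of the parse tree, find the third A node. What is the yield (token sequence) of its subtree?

[S [A [B num]] :: [S [A [B num]] :: [S [A [A [B num]] % [B num]] :: [S [A [B num]]]]]]

num % num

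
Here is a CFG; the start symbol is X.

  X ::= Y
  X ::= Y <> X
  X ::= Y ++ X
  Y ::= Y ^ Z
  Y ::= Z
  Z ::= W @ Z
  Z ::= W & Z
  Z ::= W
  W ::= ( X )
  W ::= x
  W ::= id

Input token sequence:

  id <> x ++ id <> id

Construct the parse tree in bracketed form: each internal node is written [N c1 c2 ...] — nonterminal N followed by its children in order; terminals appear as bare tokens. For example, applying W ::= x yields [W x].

X
Y <> X
Z <> X
W <> X
id <> X
id <> Y ++ X
id <> Z ++ X
id <> W ++ X
id <> x ++ X
id <> x ++ Y <> X
id <> x ++ Z <> X
id <> x ++ W <> X
id <> x ++ id <> X
id <> x ++ id <> Y
id <> x ++ id <> Z
id <> x ++ id <> W
id <> x ++ id <> id

[X [Y [Z [W id]]] <> [X [Y [Z [W x]]] ++ [X [Y [Z [W id]]] <> [X [Y [Z [W id]]]]]]]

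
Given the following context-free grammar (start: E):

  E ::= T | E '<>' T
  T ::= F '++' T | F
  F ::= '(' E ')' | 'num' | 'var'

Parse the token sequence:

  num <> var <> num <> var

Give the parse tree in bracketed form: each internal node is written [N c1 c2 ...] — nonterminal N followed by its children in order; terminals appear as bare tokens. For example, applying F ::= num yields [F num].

E
E <> T
E <> T <> T
E <> T <> T <> T
T <> T <> T <> T
F <> T <> T <> T
num <> T <> T <> T
num <> F <> T <> T
num <> var <> T <> T
num <> var <> F <> T
num <> var <> num <> T
num <> var <> num <> F
num <> var <> num <> var

[E [E [E [E [T [F num]]] <> [T [F var]]] <> [T [F num]]] <> [T [F var]]]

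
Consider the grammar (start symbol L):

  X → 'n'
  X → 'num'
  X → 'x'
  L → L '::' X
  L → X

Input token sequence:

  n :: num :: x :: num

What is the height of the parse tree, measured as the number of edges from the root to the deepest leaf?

5

[L [L [L [L [X n]] :: [X num]] :: [X x]] :: [X num]]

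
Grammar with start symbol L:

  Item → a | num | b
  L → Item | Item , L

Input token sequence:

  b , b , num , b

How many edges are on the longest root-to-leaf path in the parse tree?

5

[L [Item b] , [L [Item b] , [L [Item num] , [L [Item b]]]]]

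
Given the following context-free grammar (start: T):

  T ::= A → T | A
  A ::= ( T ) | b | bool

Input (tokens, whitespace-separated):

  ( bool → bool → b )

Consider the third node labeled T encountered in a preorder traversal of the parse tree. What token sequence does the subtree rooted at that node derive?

[T [A ( [T [A bool] → [T [A bool] → [T [A b]]]] )]]

bool → b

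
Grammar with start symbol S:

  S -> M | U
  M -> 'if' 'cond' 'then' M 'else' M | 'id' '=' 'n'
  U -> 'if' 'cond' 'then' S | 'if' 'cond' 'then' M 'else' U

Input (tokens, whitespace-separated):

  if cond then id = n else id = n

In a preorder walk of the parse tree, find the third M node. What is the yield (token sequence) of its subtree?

id = n

[S [M if cond then [M id = n] else [M id = n]]]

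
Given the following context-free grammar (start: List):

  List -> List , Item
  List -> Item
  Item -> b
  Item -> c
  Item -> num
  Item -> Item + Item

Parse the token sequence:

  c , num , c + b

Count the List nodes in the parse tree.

[List [List [List [Item c]] , [Item num]] , [Item [Item c] + [Item b]]]

3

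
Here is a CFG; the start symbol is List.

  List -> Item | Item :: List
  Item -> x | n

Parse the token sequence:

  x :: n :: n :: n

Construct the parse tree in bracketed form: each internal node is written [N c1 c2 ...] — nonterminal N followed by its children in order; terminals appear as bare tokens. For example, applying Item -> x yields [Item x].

[List [Item x] :: [List [Item n] :: [List [Item n] :: [List [Item n]]]]]

List
Item :: List
x :: List
x :: Item :: List
x :: n :: List
x :: n :: Item :: List
x :: n :: n :: List
x :: n :: n :: Item
x :: n :: n :: n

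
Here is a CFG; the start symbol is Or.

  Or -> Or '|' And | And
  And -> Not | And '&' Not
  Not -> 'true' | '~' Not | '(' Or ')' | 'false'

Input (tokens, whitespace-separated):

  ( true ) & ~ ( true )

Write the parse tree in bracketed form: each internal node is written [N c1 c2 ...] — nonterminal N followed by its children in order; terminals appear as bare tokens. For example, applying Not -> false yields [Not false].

Or
And
And & Not
Not & Not
( Or ) & Not
( And ) & Not
( Not ) & Not
( true ) & Not
( true ) & ~ Not
( true ) & ~ ( Or )
( true ) & ~ ( And )
( true ) & ~ ( Not )
( true ) & ~ ( true )

[Or [And [And [Not ( [Or [And [Not true]]] )]] & [Not ~ [Not ( [Or [And [Not true]]] )]]]]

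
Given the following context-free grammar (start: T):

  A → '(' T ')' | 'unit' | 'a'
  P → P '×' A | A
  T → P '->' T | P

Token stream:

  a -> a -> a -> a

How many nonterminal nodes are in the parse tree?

[T [P [A a]] -> [T [P [A a]] -> [T [P [A a]] -> [T [P [A a]]]]]]

12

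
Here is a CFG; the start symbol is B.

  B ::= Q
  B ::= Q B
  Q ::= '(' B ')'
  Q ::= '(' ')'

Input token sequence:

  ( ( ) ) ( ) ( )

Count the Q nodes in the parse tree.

4

[B [Q ( [B [Q ( )]] )] [B [Q ( )] [B [Q ( )]]]]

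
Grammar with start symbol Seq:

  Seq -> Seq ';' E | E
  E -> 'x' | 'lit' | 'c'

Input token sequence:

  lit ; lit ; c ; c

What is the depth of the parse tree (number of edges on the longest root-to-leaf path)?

[Seq [Seq [Seq [Seq [E lit]] ; [E lit]] ; [E c]] ; [E c]]

5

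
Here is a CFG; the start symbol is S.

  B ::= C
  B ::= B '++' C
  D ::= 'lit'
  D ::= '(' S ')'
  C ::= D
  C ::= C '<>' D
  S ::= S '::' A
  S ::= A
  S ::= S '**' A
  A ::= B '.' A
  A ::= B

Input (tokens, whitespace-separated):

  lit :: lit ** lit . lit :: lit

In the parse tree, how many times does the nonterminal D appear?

[S [S [S [S [A [B [C [D lit]]]]] :: [A [B [C [D lit]]]]] ** [A [B [C [D lit]]] . [A [B [C [D lit]]]]]] :: [A [B [C [D lit]]]]]

5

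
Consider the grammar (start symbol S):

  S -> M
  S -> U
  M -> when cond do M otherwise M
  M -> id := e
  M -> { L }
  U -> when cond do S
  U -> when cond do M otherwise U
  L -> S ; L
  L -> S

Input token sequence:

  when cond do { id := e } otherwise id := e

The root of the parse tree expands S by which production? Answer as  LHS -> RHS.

[S [M when cond do [M { [L [S [M id := e]]] }] otherwise [M id := e]]]

S -> M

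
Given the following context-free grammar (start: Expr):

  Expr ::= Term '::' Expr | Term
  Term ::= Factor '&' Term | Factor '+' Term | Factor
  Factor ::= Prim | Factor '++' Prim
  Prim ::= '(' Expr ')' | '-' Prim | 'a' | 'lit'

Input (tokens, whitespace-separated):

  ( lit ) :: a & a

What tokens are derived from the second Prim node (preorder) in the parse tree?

[Expr [Term [Factor [Prim ( [Expr [Term [Factor [Prim lit]]]] )]]] :: [Expr [Term [Factor [Prim a]] & [Term [Factor [Prim a]]]]]]

lit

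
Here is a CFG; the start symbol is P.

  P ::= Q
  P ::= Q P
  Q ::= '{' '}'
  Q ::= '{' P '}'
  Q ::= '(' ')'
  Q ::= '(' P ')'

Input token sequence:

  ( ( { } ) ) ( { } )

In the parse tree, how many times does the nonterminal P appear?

[P [Q ( [P [Q ( [P [Q { }]] )]] )] [P [Q ( [P [Q { }]] )]]]

5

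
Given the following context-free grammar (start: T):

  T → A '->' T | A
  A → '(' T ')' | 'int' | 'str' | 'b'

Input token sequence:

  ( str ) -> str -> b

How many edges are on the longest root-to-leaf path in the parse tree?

4

[T [A ( [T [A str]] )] -> [T [A str] -> [T [A b]]]]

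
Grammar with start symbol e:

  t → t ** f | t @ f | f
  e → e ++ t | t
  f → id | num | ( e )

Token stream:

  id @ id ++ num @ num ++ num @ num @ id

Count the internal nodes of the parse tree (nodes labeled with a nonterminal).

[e [e [e [t [t [f id]] @ [f id]]] ++ [t [t [f num]] @ [f num]]] ++ [t [t [t [f num]] @ [f num]] @ [f id]]]

17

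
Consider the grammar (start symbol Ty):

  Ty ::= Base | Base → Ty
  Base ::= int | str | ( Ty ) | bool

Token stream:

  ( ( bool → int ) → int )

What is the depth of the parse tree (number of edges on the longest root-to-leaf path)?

7

[Ty [Base ( [Ty [Base ( [Ty [Base bool] → [Ty [Base int]]] )] → [Ty [Base int]]] )]]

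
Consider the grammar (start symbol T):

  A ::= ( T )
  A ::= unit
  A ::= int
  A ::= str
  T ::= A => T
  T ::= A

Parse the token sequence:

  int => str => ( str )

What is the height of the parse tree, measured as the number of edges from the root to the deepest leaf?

6

[T [A int] => [T [A str] => [T [A ( [T [A str]] )]]]]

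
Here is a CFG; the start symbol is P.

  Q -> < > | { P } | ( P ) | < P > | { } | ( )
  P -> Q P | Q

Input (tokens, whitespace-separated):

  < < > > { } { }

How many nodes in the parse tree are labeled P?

[P [Q < [P [Q < >]] >] [P [Q { }] [P [Q { }]]]]

4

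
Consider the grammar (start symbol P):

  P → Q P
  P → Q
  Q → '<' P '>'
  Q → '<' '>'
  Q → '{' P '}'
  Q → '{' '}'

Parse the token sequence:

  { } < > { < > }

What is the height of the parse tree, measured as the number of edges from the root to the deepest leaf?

[P [Q { }] [P [Q < >] [P [Q { [P [Q < >]] }]]]]

6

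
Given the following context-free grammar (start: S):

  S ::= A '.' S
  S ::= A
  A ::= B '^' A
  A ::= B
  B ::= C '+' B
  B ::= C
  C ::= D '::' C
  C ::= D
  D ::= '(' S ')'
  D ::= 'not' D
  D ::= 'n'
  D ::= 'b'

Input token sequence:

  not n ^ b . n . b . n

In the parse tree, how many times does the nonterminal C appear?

5

[S [A [B [C [D not [D n]]]] ^ [A [B [C [D b]]]]] . [S [A [B [C [D n]]]] . [S [A [B [C [D b]]]] . [S [A [B [C [D n]]]]]]]]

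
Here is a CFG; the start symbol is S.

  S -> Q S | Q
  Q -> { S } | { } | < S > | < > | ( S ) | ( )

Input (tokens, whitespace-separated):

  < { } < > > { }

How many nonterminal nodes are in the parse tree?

8

[S [Q < [S [Q { }] [S [Q < >]]] >] [S [Q { }]]]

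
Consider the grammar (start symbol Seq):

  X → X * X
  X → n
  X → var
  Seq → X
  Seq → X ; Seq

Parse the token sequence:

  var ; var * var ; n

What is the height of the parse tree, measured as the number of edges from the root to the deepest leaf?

4

[Seq [X var] ; [Seq [X [X var] * [X var]] ; [Seq [X n]]]]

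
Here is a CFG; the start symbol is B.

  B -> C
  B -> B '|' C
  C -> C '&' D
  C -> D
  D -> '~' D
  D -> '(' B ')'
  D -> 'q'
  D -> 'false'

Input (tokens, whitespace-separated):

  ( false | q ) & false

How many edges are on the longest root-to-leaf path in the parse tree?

[B [C [C [D ( [B [B [C [D false]]] | [C [D q]]] )]] & [D false]]]

8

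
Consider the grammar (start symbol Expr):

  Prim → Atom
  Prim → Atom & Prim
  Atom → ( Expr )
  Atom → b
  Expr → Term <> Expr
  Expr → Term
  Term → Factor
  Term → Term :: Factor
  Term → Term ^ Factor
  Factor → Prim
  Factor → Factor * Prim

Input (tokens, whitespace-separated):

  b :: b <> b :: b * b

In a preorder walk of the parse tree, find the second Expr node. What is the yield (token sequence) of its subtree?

b :: b * b

[Expr [Term [Term [Factor [Prim [Atom b]]]] :: [Factor [Prim [Atom b]]]] <> [Expr [Term [Term [Factor [Prim [Atom b]]]] :: [Factor [Factor [Prim [Atom b]]] * [Prim [Atom b]]]]]]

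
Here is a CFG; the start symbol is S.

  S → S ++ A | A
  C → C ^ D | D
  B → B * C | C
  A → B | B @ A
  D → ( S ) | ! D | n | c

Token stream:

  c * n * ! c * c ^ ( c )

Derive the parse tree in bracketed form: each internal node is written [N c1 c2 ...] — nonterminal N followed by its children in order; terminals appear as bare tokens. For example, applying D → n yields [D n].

S
A
B
B * C
B * C * C
B * C * C * C
C * C * C * C
D * C * C * C
c * C * C * C
c * D * C * C
c * n * C * C
c * n * D * C
c * n * ! D * C
c * n * ! c * C
c * n * ! c * C ^ D
c * n * ! c * D ^ D
c * n * ! c * c ^ D
c * n * ! c * c ^ ( S )
c * n * ! c * c ^ ( A )
c * n * ! c * c ^ ( B )
c * n * ! c * c ^ ( C )
c * n * ! c * c ^ ( D )
c * n * ! c * c ^ ( c )

[S [A [B [B [B [B [C [D c]]] * [C [D n]]] * [C [D ! [D c]]]] * [C [C [D c]] ^ [D ( [S [A [B [C [D c]]]]] )]]]]]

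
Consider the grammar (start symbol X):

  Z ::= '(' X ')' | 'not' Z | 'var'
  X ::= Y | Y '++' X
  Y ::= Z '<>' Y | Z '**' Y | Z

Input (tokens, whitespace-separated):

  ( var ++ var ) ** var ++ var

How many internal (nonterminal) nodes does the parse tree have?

[X [Y [Z ( [X [Y [Z var]] ++ [X [Y [Z var]]]] )] ** [Y [Z var]]] ++ [X [Y [Z var]]]]

14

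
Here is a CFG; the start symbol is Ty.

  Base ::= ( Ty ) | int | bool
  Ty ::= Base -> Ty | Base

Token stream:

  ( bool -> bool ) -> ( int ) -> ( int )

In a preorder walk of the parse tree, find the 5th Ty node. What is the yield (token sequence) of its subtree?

int

[Ty [Base ( [Ty [Base bool] -> [Ty [Base bool]]] )] -> [Ty [Base ( [Ty [Base int]] )] -> [Ty [Base ( [Ty [Base int]] )]]]]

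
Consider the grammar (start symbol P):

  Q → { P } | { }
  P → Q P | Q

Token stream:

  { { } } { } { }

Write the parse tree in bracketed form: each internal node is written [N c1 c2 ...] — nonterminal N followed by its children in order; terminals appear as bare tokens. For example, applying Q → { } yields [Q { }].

P
Q P
{ P } P
{ Q } P
{ { } } P
{ { } } Q P
{ { } } { } P
{ { } } { } Q
{ { } } { } { }

[P [Q { [P [Q { }]] }] [P [Q { }] [P [Q { }]]]]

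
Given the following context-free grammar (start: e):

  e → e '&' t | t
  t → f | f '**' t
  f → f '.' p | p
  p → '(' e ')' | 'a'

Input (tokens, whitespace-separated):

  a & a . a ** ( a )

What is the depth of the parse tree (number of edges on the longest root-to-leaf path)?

9

[e [e [t [f [p a]]]] & [t [f [f [p a]] . [p a]] ** [t [f [p ( [e [t [f [p a]]]] )]]]]]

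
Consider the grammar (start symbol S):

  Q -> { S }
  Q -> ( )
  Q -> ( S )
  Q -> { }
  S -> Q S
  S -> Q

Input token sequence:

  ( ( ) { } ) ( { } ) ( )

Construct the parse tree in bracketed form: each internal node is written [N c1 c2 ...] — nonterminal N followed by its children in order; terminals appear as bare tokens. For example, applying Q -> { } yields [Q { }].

S
Q S
( S ) S
( Q S ) S
( ( ) S ) S
( ( ) Q ) S
( ( ) { } ) S
( ( ) { } ) Q S
( ( ) { } ) ( S ) S
( ( ) { } ) ( Q ) S
( ( ) { } ) ( { } ) S
( ( ) { } ) ( { } ) Q
( ( ) { } ) ( { } ) ( )

[S [Q ( [S [Q ( )] [S [Q { }]]] )] [S [Q ( [S [Q { }]] )] [S [Q ( )]]]]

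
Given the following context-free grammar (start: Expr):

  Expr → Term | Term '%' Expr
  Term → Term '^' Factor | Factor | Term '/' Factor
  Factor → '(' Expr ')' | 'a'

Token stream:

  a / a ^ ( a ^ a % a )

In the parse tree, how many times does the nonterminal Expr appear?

[Expr [Term [Term [Term [Factor a]] / [Factor a]] ^ [Factor ( [Expr [Term [Term [Factor a]] ^ [Factor a]] % [Expr [Term [Factor a]]]] )]]]

3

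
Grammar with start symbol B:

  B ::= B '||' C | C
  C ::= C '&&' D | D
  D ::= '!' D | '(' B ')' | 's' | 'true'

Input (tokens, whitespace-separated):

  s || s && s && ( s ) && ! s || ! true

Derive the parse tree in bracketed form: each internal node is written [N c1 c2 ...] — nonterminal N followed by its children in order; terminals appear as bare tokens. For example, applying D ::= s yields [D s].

B
B || C
B || C || C
C || C || C
D || C || C
s || C || C
s || C && D || C
s || C && D && D || C
s || C && D && D && D || C
s || D && D && D && D || C
s || s && D && D && D || C
s || s && s && D && D || C
s || s && s && ( B ) && D || C
s || s && s && ( C ) && D || C
s || s && s && ( D ) && D || C
s || s && s && ( s ) && D || C
s || s && s && ( s ) && ! D || C
s || s && s && ( s ) && ! s || C
s || s && s && ( s ) && ! s || D
s || s && s && ( s ) && ! s || ! D
s || s && s && ( s ) && ! s || ! true

[B [B [B [C [D s]]] || [C [C [C [C [D s]] && [D s]] && [D ( [B [C [D s]]] )]] && [D ! [D s]]]] || [C [D ! [D true]]]]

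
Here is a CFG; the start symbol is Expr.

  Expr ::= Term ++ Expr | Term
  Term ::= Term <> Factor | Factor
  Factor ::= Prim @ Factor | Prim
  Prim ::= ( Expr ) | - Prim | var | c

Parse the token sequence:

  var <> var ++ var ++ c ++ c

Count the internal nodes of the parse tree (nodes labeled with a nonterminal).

[Expr [Term [Term [Factor [Prim var]]] <> [Factor [Prim var]]] ++ [Expr [Term [Factor [Prim var]]] ++ [Expr [Term [Factor [Prim c]]] ++ [Expr [Term [Factor [Prim c]]]]]]]

19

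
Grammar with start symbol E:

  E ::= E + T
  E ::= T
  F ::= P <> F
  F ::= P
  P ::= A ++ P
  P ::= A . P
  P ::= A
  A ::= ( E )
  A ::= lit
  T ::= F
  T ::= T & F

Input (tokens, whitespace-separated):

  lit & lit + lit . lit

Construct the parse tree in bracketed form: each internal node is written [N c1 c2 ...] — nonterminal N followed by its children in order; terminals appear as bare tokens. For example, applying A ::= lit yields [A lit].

[E [E [T [T [F [P [A lit]]]] & [F [P [A lit]]]]] + [T [F [P [A lit] . [P [A lit]]]]]]

E
E + T
T + T
T & F + T
F & F + T
P & F + T
A & F + T
lit & F + T
lit & P + T
lit & A + T
lit & lit + T
lit & lit + F
lit & lit + P
lit & lit + A . P
lit & lit + lit . P
lit & lit + lit . A
lit & lit + lit . lit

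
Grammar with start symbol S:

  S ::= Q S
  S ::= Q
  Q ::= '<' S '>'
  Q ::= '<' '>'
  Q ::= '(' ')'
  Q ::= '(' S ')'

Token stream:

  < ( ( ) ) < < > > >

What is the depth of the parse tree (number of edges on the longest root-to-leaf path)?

[S [Q < [S [Q ( [S [Q ( )]] )] [S [Q < [S [Q < >]] >]]] >]]

7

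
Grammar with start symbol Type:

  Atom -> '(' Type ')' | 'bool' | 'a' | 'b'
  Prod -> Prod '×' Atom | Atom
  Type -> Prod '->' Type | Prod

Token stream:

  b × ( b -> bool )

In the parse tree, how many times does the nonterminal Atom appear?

4

[Type [Prod [Prod [Atom b]] × [Atom ( [Type [Prod [Atom b]] -> [Type [Prod [Atom bool]]]] )]]]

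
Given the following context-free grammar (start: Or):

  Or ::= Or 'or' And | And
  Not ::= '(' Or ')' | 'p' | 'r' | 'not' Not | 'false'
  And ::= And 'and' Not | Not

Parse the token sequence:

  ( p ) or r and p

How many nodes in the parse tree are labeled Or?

3

[Or [Or [And [Not ( [Or [And [Not p]]] )]]] or [And [And [Not r]] and [Not p]]]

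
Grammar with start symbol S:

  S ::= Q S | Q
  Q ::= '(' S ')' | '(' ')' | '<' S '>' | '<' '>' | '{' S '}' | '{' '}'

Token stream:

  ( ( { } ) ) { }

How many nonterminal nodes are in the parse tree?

8

[S [Q ( [S [Q ( [S [Q { }]] )]] )] [S [Q { }]]]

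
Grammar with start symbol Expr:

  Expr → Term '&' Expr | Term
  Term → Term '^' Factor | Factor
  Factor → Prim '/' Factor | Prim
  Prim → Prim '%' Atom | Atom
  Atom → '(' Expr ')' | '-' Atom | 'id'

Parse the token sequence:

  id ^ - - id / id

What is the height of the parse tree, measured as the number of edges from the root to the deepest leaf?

7

[Expr [Term [Term [Factor [Prim [Atom id]]]] ^ [Factor [Prim [Atom - [Atom - [Atom id]]]] / [Factor [Prim [Atom id]]]]]]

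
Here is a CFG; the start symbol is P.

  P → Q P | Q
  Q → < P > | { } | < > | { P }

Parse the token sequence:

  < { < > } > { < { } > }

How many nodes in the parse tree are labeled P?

[P [Q < [P [Q { [P [Q < >]] }]] >] [P [Q { [P [Q < [P [Q { }]] >]] }]]]

6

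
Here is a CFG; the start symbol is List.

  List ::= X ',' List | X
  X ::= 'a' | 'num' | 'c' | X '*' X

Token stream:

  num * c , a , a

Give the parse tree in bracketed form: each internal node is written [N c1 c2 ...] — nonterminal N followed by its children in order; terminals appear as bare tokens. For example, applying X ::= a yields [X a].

[List [X [X num] * [X c]] , [List [X a] , [List [X a]]]]

List
X , List
X * X , List
num * X , List
num * c , List
num * c , X , List
num * c , a , List
num * c , a , X
num * c , a , a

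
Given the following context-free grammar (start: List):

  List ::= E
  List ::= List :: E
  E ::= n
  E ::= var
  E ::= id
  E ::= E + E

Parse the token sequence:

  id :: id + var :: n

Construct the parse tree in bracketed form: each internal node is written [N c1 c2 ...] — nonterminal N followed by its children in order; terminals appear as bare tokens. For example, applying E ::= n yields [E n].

[List [List [List [E id]] :: [E [E id] + [E var]]] :: [E n]]

List
List :: E
List :: E :: E
E :: E :: E
id :: E :: E
id :: E + E :: E
id :: id + E :: E
id :: id + var :: E
id :: id + var :: n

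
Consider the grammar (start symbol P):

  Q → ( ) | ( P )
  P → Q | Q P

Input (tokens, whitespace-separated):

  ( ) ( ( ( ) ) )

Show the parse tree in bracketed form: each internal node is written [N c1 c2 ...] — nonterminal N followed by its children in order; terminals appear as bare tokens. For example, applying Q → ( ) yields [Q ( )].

[P [Q ( )] [P [Q ( [P [Q ( [P [Q ( )]] )]] )]]]

P
Q P
( ) P
( ) Q
( ) ( P )
( ) ( Q )
( ) ( ( P ) )
( ) ( ( Q ) )
( ) ( ( ( ) ) )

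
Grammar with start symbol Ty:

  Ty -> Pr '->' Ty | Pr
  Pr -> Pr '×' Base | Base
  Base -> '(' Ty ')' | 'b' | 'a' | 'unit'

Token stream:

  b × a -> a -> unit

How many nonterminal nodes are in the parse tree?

11

[Ty [Pr [Pr [Base b]] × [Base a]] -> [Ty [Pr [Base a]] -> [Ty [Pr [Base unit]]]]]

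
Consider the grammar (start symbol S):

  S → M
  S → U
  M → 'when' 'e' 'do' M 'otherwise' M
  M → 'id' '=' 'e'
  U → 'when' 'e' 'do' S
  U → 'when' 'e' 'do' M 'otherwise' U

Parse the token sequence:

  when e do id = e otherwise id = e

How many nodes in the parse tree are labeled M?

3

[S [M when e do [M id = e] otherwise [M id = e]]]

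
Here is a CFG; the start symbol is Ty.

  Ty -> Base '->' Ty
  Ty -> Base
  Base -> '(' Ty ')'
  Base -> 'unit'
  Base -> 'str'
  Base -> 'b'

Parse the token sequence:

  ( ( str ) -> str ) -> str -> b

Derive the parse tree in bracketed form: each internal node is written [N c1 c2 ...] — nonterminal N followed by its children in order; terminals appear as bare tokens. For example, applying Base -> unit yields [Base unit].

[Ty [Base ( [Ty [Base ( [Ty [Base str]] )] -> [Ty [Base str]]] )] -> [Ty [Base str] -> [Ty [Base b]]]]

Ty
Base -> Ty
( Ty ) -> Ty
( Base -> Ty ) -> Ty
( ( Ty ) -> Ty ) -> Ty
( ( Base ) -> Ty ) -> Ty
( ( str ) -> Ty ) -> Ty
( ( str ) -> Base ) -> Ty
( ( str ) -> str ) -> Ty
( ( str ) -> str ) -> Base -> Ty
( ( str ) -> str ) -> str -> Ty
( ( str ) -> str ) -> str -> Base
( ( str ) -> str ) -> str -> b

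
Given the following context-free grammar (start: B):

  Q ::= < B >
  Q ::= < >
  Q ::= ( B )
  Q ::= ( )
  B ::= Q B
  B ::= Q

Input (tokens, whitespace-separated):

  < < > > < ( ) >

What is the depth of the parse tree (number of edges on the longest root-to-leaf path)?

5

[B [Q < [B [Q < >]] >] [B [Q < [B [Q ( )]] >]]]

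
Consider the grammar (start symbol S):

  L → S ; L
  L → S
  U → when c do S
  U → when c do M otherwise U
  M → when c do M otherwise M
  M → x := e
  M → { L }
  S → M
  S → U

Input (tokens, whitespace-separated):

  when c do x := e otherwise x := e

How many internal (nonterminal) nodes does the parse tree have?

[S [M when c do [M x := e] otherwise [M x := e]]]

4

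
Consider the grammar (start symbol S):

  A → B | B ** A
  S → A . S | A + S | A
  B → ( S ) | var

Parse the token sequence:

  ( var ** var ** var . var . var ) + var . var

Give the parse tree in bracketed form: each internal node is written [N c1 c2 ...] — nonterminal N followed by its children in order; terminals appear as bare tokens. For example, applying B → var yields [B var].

[S [A [B ( [S [A [B var] ** [A [B var] ** [A [B var]]]] . [S [A [B var]] . [S [A [B var]]]]] )]] + [S [A [B var]] . [S [A [B var]]]]]

S
A + S
B + S
( S ) + S
( A . S ) + S
( B ** A . S ) + S
( var ** A . S ) + S
( var ** B ** A . S ) + S
( var ** var ** A . S ) + S
( var ** var ** B . S ) + S
( var ** var ** var . S ) + S
( var ** var ** var . A . S ) + S
( var ** var ** var . B . S ) + S
( var ** var ** var . var . S ) + S
( var ** var ** var . var . A ) + S
( var ** var ** var . var . B ) + S
( var ** var ** var . var . var ) + S
( var ** var ** var . var . var ) + A . S
( var ** var ** var . var . var ) + B . S
( var ** var ** var . var . var ) + var . S
( var ** var ** var . var . var ) + var . A
( var ** var ** var . var . var ) + var . B
( var ** var ** var . var . var ) + var . var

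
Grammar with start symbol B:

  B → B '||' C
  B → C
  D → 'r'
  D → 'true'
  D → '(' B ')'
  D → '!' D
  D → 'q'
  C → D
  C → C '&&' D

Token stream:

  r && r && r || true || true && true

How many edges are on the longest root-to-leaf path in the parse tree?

[B [B [B [C [C [C [D r]] && [D r]] && [D r]]] || [C [D true]]] || [C [C [D true]] && [D true]]]

7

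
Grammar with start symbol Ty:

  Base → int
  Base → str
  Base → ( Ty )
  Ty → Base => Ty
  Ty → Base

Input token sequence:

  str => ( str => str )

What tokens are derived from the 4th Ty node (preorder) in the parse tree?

[Ty [Base str] => [Ty [Base ( [Ty [Base str] => [Ty [Base str]]] )]]]

str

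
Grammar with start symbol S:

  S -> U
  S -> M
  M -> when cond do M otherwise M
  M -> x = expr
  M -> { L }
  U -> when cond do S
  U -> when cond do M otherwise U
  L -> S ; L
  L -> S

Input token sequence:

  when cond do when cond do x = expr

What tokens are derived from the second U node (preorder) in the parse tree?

when cond do x = expr

[S [U when cond do [S [U when cond do [S [M x = expr]]]]]]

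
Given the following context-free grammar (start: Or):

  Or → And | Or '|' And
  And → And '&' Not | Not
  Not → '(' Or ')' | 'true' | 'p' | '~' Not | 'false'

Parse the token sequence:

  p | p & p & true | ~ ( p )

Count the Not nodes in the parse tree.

7

[Or [Or [Or [And [Not p]]] | [And [And [And [Not p]] & [Not p]] & [Not true]]] | [And [Not ~ [Not ( [Or [And [Not p]]] )]]]]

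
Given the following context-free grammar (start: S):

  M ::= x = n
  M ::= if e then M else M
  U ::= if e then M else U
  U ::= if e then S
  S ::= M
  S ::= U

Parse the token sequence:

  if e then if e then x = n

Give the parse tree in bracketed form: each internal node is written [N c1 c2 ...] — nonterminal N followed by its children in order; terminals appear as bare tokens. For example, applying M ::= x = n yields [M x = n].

S
U
if e then S
if e then U
if e then if e then S
if e then if e then M
if e then if e then x = n

[S [U if e then [S [U if e then [S [M x = n]]]]]]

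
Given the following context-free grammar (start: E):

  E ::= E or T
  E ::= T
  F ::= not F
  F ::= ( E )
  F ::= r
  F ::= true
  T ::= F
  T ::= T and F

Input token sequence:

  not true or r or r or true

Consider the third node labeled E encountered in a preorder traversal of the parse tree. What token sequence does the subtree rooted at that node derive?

[E [E [E [E [T [F not [F true]]]] or [T [F r]]] or [T [F r]]] or [T [F true]]]

not true or r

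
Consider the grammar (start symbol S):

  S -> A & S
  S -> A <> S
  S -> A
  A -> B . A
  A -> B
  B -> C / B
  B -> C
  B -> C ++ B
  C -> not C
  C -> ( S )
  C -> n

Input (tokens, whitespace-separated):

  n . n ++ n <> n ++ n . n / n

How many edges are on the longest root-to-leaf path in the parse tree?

[S [A [B [C n]] . [A [B [C n] ++ [B [C n]]]]] <> [S [A [B [C n] ++ [B [C n]]] . [A [B [C n] / [B [C n]]]]]]]

7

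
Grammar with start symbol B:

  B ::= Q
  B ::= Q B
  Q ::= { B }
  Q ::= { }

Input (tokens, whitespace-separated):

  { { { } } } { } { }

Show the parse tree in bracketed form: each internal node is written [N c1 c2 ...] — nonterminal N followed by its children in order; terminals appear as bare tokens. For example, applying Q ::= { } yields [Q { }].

B
Q B
{ B } B
{ Q } B
{ { B } } B
{ { Q } } B
{ { { } } } B
{ { { } } } Q B
{ { { } } } { } B
{ { { } } } { } Q
{ { { } } } { } { }

[B [Q { [B [Q { [B [Q { }]] }]] }] [B [Q { }] [B [Q { }]]]]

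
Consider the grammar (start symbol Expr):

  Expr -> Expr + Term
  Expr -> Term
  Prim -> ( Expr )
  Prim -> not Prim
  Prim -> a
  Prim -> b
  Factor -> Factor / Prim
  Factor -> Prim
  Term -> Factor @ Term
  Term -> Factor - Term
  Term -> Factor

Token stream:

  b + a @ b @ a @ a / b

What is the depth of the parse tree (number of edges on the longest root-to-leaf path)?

[Expr [Expr [Term [Factor [Prim b]]]] + [Term [Factor [Prim a]] @ [Term [Factor [Prim b]] @ [Term [Factor [Prim a]] @ [Term [Factor [Factor [Prim a]] / [Prim b]]]]]]]

8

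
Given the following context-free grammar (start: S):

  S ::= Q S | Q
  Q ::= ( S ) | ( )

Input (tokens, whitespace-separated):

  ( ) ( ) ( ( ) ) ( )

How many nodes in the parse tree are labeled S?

[S [Q ( )] [S [Q ( )] [S [Q ( [S [Q ( )]] )] [S [Q ( )]]]]]

5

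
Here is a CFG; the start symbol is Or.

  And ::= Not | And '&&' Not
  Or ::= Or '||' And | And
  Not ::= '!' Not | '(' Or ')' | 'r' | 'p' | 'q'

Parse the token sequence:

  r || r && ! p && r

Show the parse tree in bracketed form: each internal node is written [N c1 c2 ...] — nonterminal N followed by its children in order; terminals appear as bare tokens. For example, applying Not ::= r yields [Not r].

[Or [Or [And [Not r]]] || [And [And [And [Not r]] && [Not ! [Not p]]] && [Not r]]]

Or
Or || And
And || And
Not || And
r || And
r || And && Not
r || And && Not && Not
r || Not && Not && Not
r || r && Not && Not
r || r && ! Not && Not
r || r && ! p && Not
r || r && ! p && r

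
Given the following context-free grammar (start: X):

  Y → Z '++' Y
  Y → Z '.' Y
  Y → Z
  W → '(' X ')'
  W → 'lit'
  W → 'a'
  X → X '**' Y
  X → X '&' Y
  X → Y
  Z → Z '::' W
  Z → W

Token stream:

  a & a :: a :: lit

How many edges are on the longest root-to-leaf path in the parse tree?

6

[X [X [Y [Z [W a]]]] & [Y [Z [Z [Z [W a]] :: [W a]] :: [W lit]]]]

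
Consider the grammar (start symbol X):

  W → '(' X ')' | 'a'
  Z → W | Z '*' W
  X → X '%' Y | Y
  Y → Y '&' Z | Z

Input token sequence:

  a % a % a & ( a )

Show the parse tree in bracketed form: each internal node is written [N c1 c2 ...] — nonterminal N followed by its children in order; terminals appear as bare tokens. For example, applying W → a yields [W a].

X
X % Y
X % Y % Y
Y % Y % Y
Z % Y % Y
W % Y % Y
a % Y % Y
a % Z % Y
a % W % Y
a % a % Y
a % a % Y & Z
a % a % Z & Z
a % a % W & Z
a % a % a & Z
a % a % a & W
a % a % a & ( X )
a % a % a & ( Y )
a % a % a & ( Z )
a % a % a & ( W )
a % a % a & ( a )

[X [X [X [Y [Z [W a]]]] % [Y [Z [W a]]]] % [Y [Y [Z [W a]]] & [Z [W ( [X [Y [Z [W a]]]] )]]]]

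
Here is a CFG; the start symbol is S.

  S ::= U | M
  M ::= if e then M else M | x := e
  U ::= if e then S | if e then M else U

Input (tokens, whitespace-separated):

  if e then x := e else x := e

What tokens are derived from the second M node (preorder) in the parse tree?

[S [M if e then [M x := e] else [M x := e]]]

x := e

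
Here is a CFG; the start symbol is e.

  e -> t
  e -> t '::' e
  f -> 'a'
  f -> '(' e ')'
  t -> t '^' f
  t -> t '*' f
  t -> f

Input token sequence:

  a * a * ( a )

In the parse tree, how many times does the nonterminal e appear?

2

[e [t [t [t [f a]] * [f a]] * [f ( [e [t [f a]]] )]]]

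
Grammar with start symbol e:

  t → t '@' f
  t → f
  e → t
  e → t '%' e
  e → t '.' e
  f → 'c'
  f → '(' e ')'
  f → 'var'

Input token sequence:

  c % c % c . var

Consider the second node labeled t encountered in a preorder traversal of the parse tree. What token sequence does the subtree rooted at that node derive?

c

[e [t [f c]] % [e [t [f c]] % [e [t [f c]] . [e [t [f var]]]]]]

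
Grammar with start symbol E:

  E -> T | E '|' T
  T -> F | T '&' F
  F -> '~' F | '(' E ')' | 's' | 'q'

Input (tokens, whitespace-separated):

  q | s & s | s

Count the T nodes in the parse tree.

4

[E [E [E [T [F q]]] | [T [T [F s]] & [F s]]] | [T [F s]]]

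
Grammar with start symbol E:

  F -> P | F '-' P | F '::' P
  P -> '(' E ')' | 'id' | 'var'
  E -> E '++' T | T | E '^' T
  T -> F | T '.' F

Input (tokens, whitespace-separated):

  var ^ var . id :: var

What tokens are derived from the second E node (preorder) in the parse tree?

var

[E [E [T [F [P var]]]] ^ [T [T [F [P var]]] . [F [F [P id]] :: [P var]]]]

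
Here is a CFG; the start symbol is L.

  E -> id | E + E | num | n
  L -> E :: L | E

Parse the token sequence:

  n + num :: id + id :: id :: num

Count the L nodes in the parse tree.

[L [E [E n] + [E num]] :: [L [E [E id] + [E id]] :: [L [E id] :: [L [E num]]]]]

4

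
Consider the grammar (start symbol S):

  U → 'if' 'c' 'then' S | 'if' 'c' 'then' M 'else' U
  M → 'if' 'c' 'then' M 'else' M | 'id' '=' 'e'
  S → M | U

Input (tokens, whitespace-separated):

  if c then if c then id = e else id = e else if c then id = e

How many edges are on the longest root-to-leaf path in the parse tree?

5

[S [U if c then [M if c then [M id = e] else [M id = e]] else [U if c then [S [M id = e]]]]]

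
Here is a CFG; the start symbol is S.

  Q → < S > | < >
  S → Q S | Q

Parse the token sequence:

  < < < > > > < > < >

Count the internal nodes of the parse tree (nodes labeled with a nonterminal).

10

[S [Q < [S [Q < [S [Q < >]] >]] >] [S [Q < >] [S [Q < >]]]]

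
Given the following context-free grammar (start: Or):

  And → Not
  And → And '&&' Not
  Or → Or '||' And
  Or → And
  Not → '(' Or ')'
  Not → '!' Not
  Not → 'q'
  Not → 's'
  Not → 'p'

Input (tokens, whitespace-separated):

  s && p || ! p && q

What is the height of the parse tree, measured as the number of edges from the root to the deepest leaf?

5

[Or [Or [And [And [Not s]] && [Not p]]] || [And [And [Not ! [Not p]]] && [Not q]]]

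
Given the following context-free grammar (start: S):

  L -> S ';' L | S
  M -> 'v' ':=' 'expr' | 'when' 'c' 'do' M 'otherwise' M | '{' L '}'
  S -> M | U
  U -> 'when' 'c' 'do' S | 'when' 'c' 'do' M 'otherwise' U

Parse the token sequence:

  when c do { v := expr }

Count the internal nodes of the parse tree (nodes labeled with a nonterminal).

7

[S [U when c do [S [M { [L [S [M v := expr]]] }]]]]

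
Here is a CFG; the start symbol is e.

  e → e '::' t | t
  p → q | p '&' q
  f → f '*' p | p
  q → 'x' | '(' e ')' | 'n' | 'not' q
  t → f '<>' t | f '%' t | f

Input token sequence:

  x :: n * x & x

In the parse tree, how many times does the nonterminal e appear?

2

[e [e [t [f [p [q x]]]]] :: [t [f [f [p [q n]]] * [p [p [q x]] & [q x]]]]]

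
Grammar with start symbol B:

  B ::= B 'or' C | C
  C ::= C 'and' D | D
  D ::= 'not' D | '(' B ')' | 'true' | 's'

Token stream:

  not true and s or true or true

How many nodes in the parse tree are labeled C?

[B [B [B [C [C [D not [D true]]] and [D s]]] or [C [D true]]] or [C [D true]]]

4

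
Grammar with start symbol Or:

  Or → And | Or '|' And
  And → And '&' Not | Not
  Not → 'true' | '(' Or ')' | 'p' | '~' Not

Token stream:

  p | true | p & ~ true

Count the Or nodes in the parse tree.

[Or [Or [Or [And [Not p]]] | [And [Not true]]] | [And [And [Not p]] & [Not ~ [Not true]]]]

3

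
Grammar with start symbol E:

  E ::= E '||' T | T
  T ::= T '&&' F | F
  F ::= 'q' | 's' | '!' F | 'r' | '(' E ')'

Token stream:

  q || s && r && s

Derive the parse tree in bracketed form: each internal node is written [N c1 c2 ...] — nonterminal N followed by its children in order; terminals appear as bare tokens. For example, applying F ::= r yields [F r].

[E [E [T [F q]]] || [T [T [T [F s]] && [F r]] && [F s]]]

E
E || T
T || T
F || T
q || T
q || T && F
q || T && F && F
q || F && F && F
q || s && F && F
q || s && r && F
q || s && r && s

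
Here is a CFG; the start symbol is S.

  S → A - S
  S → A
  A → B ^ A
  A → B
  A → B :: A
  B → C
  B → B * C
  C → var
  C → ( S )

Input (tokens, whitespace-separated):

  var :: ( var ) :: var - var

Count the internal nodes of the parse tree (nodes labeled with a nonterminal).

18

[S [A [B [C var]] :: [A [B [C ( [S [A [B [C var]]]] )]] :: [A [B [C var]]]]] - [S [A [B [C var]]]]]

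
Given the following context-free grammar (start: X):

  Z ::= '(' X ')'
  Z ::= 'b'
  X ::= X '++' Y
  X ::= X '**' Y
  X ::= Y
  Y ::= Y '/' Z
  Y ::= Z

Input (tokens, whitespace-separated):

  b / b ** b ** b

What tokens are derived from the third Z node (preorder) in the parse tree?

b

[X [X [X [Y [Y [Z b]] / [Z b]]] ** [Y [Z b]]] ** [Y [Z b]]]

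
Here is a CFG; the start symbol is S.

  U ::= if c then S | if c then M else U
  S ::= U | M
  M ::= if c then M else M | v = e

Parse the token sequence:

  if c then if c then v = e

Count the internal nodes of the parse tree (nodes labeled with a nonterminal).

6

[S [U if c then [S [U if c then [S [M v = e]]]]]]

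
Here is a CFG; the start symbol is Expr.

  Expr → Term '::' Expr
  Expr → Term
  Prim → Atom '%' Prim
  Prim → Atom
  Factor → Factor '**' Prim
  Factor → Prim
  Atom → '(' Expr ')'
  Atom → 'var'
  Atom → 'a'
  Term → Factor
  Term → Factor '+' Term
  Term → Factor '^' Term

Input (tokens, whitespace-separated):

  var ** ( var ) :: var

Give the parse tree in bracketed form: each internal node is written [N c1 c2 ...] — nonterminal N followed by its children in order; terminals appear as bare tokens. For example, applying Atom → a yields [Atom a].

Expr
Term :: Expr
Factor :: Expr
Factor ** Prim :: Expr
Prim ** Prim :: Expr
Atom ** Prim :: Expr
var ** Prim :: Expr
var ** Atom :: Expr
var ** ( Expr ) :: Expr
var ** ( Term ) :: Expr
var ** ( Factor ) :: Expr
var ** ( Prim ) :: Expr
var ** ( Atom ) :: Expr
var ** ( var ) :: Expr
var ** ( var ) :: Term
var ** ( var ) :: Factor
var ** ( var ) :: Prim
var ** ( var ) :: Atom
var ** ( var ) :: var

[Expr [Term [Factor [Factor [Prim [Atom var]]] ** [Prim [Atom ( [Expr [Term [Factor [Prim [Atom var]]]]] )]]]] :: [Expr [Term [Factor [Prim [Atom var]]]]]]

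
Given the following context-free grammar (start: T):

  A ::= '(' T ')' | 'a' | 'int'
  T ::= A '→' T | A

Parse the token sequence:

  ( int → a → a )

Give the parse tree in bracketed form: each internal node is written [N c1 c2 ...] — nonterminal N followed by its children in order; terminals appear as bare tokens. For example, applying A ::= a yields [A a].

[T [A ( [T [A int] → [T [A a] → [T [A a]]]] )]]

T
A
( T )
( A → T )
( int → T )
( int → A → T )
( int → a → T )
( int → a → A )
( int → a → a )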